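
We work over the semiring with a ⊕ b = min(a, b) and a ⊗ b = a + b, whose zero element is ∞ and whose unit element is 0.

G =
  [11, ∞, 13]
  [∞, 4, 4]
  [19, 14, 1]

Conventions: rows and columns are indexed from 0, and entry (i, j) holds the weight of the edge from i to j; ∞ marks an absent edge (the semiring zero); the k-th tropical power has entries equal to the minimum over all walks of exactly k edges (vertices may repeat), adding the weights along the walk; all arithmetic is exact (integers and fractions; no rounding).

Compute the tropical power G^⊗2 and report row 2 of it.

G^⊗2:
  [22, 27, 14]
  [23, 8, 5]
  [20, 15, 2]
Answer: row 2 of G^⊗2 = [20, 15, 2]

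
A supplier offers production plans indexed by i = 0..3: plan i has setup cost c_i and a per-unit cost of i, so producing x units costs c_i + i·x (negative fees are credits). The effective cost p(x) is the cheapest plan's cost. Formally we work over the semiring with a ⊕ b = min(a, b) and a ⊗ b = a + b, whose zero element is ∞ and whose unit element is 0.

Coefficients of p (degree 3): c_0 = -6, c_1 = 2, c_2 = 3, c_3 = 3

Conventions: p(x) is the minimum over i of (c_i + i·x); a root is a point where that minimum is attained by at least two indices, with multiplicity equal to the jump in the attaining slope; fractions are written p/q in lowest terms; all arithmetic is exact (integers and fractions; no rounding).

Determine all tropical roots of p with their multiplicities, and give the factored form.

hull edge (i=0, c=-6) to (i=3, c=3): slope 3, span 3
Factored form: p(x) = 3 ⊗ (x ⊕ (-3)) ⊗ (x ⊕ (-3)) ⊗ (x ⊕ (-3))
Answer: roots = -3 (mult 3)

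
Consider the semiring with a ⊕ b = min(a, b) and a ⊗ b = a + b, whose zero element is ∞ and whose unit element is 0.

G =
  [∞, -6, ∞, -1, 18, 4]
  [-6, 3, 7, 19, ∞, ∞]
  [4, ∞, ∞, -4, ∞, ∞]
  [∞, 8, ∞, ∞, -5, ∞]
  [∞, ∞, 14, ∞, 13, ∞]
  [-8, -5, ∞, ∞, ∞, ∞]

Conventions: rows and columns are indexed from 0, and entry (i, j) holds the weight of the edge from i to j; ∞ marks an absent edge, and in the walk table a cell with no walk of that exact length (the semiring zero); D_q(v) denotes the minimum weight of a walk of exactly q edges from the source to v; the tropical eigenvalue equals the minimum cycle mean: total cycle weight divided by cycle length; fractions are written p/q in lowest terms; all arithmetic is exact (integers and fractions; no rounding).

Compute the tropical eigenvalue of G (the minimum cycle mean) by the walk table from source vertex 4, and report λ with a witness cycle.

q=0: [∞, ∞, ∞, ∞, 0, ∞]
q=1: [∞, ∞, 14, ∞, 13, ∞]
q=2: [18, ∞, 27, 10, 26, ∞]
q=3: [31, 12, 40, 17, 5, 22]
q=4: [6, 15, 19, 30, 12, 35]
q=5: [9, 0, 22, 5, 24, 10]
q=6: [-6, 3, 7, 8, 0, 13]
Optimal cycle mean attained by: cycle 0->1->0, total (-6) + (-6), length 2.
Answer: λ = -6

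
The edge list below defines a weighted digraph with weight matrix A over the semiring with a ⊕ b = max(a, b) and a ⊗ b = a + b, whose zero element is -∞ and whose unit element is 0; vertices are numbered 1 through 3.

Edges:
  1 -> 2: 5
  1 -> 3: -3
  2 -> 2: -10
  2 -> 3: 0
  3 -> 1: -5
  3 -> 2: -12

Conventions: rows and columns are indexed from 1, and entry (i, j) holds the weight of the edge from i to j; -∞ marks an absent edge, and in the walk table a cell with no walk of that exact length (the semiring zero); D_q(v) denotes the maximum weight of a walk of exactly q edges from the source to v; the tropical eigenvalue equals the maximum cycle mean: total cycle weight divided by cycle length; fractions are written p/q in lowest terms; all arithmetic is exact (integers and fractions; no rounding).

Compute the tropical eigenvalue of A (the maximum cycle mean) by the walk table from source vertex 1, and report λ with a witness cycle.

q=0: [0, -∞, -∞]
q=1: [-∞, 5, -3]
q=2: [-8, -5, 5]
q=3: [0, -3, -5]
Optimal cycle mean attained by: cycle 1->2->3->1, total 5 + 0 + (-5), length 3.
Answer: λ = 0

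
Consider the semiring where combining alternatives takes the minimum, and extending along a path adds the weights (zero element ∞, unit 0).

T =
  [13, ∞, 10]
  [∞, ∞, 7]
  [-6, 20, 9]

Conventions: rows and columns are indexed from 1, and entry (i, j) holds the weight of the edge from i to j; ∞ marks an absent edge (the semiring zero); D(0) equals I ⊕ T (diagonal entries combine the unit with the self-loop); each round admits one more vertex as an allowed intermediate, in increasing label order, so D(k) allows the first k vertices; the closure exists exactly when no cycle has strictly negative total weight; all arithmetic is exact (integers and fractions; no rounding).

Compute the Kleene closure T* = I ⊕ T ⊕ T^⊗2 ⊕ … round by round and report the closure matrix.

D(0):
  [0, ∞, 10]
  [∞, 0, 7]
  [-6, 20, 0]
D(1):
  [0, ∞, 10]
  [∞, 0, 7]
  [-6, 20, 0]
D(2):
  [0, ∞, 10]
  [∞, 0, 7]
  [-6, 20, 0]
D(3):
  [0, 30, 10]
  [1, 0, 7]
  [-6, 20, 0]
Answer: T* = [[0, 30, 10], [1, 0, 7], [-6, 20, 0]]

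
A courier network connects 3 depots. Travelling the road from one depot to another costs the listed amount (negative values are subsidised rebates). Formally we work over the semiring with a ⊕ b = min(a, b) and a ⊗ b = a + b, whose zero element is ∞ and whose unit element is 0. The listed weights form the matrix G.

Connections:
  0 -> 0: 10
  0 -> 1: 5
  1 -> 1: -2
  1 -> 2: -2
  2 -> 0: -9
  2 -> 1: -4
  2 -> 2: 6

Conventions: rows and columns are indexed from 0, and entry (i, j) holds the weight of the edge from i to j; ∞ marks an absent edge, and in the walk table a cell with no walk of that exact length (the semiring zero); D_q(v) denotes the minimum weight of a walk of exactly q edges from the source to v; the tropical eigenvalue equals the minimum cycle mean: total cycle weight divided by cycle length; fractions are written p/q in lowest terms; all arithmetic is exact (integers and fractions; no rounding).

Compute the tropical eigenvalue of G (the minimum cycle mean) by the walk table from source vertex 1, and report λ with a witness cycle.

q=0: [∞, 0, ∞]
q=1: [∞, -2, -2]
q=2: [-11, -6, -4]
q=3: [-13, -8, -8]
Optimal cycle mean attained by: cycle 1->2->1, total (-2) + (-4), length 2.
Answer: λ = -3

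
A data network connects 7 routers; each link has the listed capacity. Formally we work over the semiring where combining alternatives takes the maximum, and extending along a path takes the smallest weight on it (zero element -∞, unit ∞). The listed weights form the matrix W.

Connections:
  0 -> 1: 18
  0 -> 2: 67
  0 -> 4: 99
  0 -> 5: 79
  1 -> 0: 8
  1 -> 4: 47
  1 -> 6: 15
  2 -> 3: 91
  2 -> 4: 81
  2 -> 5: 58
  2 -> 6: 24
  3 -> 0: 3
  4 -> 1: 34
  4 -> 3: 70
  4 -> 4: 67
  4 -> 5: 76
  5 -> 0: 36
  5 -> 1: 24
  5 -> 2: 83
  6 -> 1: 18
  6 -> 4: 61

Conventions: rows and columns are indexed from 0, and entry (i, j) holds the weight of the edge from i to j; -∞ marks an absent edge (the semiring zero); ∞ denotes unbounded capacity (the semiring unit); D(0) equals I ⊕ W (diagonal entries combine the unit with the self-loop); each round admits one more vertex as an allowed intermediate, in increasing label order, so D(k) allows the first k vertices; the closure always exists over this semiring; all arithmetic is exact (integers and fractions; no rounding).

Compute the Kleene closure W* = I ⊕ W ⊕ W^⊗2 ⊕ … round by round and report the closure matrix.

D(0):
  [∞, 18, 67, -∞, 99, 79, -∞]
  [8, ∞, -∞, -∞, 47, -∞, 15]
  [-∞, -∞, ∞, 91, 81, 58, 24]
  [3, -∞, -∞, ∞, -∞, -∞, -∞]
  [-∞, 34, -∞, 70, ∞, 76, -∞]
  [36, 24, 83, -∞, -∞, ∞, -∞]
  [-∞, 18, -∞, -∞, 61, -∞, ∞]
D(1):
  [∞, 18, 67, -∞, 99, 79, -∞]
  [8, ∞, 8, -∞, 47, 8, 15]
  [-∞, -∞, ∞, 91, 81, 58, 24]
  [3, 3, 3, ∞, 3, 3, -∞]
  [-∞, 34, -∞, 70, ∞, 76, -∞]
  [36, 24, 83, -∞, 36, ∞, -∞]
  [-∞, 18, -∞, -∞, 61, -∞, ∞]
D(2):
  [∞, 18, 67, -∞, 99, 79, 15]
  [8, ∞, 8, -∞, 47, 8, 15]
  [-∞, -∞, ∞, 91, 81, 58, 24]
  [3, 3, 3, ∞, 3, 3, 3]
  [8, 34, 8, 70, ∞, 76, 15]
  [36, 24, 83, -∞, 36, ∞, 15]
  [8, 18, 8, -∞, 61, 8, ∞]
D(3):
  [∞, 18, 67, 67, 99, 79, 24]
  [8, ∞, 8, 8, 47, 8, 15]
  [-∞, -∞, ∞, 91, 81, 58, 24]
  [3, 3, 3, ∞, 3, 3, 3]
  [8, 34, 8, 70, ∞, 76, 15]
  [36, 24, 83, 83, 81, ∞, 24]
  [8, 18, 8, 8, 61, 8, ∞]
D(4):
  [∞, 18, 67, 67, 99, 79, 24]
  [8, ∞, 8, 8, 47, 8, 15]
  [3, 3, ∞, 91, 81, 58, 24]
  [3, 3, 3, ∞, 3, 3, 3]
  [8, 34, 8, 70, ∞, 76, 15]
  [36, 24, 83, 83, 81, ∞, 24]
  [8, 18, 8, 8, 61, 8, ∞]
D(5):
  [∞, 34, 67, 70, 99, 79, 24]
  [8, ∞, 8, 47, 47, 47, 15]
  [8, 34, ∞, 91, 81, 76, 24]
  [3, 3, 3, ∞, 3, 3, 3]
  [8, 34, 8, 70, ∞, 76, 15]
  [36, 34, 83, 83, 81, ∞, 24]
  [8, 34, 8, 61, 61, 61, ∞]
D(6):
  [∞, 34, 79, 79, 99, 79, 24]
  [36, ∞, 47, 47, 47, 47, 24]
  [36, 34, ∞, 91, 81, 76, 24]
  [3, 3, 3, ∞, 3, 3, 3]
  [36, 34, 76, 76, ∞, 76, 24]
  [36, 34, 83, 83, 81, ∞, 24]
  [36, 34, 61, 61, 61, 61, ∞]
D(7):
  [∞, 34, 79, 79, 99, 79, 24]
  [36, ∞, 47, 47, 47, 47, 24]
  [36, 34, ∞, 91, 81, 76, 24]
  [3, 3, 3, ∞, 3, 3, 3]
  [36, 34, 76, 76, ∞, 76, 24]
  [36, 34, 83, 83, 81, ∞, 24]
  [36, 34, 61, 61, 61, 61, ∞]
Answer: W* = [[∞, 34, 79, 79, 99, 79, 24], [36, ∞, 47, 47, 47, 47, 24], [36, 34, ∞, 91, 81, 76, 24], [3, 3, 3, ∞, 3, 3, 3], [36, 34, 76, 76, ∞, 76, 24], [36, 34, 83, 83, 81, ∞, 24], [36, 34, 61, 61, 61, 61, ∞]]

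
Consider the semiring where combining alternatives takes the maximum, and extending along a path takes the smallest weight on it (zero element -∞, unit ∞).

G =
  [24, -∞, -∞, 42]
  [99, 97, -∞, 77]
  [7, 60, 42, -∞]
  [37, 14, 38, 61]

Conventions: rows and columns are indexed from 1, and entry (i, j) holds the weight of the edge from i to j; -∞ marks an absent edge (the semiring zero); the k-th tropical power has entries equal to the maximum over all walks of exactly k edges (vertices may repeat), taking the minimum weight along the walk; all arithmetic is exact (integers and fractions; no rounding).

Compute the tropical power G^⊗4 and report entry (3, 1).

G^⊗2:
  [37, 14, 38, 42]
  [97, 97, 38, 77]
  [60, 60, 42, 60]
  [37, 38, 38, 61]
G^⊗3:
  [37, 38, 38, 42]
  [97, 97, 38, 77]
  [60, 60, 42, 60]
  [38, 38, 38, 61]
G^⊗4:
  [38, 38, 38, 42]
  [97, 97, 38, 77]
  [60, 60, 42, 60]
  [38, 38, 38, 61]
Key observation: the optimum is the walk 3->2->2->2->1, with weight 60 min 97 min 97 min 99 = 60.
Optimal value attained by: walk 3->2->2->2->1.
Answer: (G^⊗4)[3][1] = 60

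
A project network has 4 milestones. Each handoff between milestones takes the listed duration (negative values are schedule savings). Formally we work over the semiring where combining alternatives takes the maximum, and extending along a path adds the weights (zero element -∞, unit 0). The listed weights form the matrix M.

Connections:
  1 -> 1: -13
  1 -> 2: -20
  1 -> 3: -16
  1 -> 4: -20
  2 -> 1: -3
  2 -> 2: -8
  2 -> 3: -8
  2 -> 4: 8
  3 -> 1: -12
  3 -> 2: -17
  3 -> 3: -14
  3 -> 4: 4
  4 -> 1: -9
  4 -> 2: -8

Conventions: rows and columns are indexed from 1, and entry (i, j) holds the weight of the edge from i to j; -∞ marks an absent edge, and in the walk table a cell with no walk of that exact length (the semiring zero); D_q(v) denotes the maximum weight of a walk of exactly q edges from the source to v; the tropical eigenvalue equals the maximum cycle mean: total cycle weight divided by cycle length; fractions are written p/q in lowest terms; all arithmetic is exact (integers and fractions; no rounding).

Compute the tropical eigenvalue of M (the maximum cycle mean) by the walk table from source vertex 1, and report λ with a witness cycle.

q=0: [0, -∞, -∞, -∞]
q=1: [-13, -20, -16, -20]
q=2: [-23, -28, -28, -12]
q=3: [-21, -20, -36, -20]
q=4: [-23, -28, -28, -12]
Optimal cycle mean attained by: cycle 2->4->2, total 8 + (-8), length 2.
Answer: λ = 0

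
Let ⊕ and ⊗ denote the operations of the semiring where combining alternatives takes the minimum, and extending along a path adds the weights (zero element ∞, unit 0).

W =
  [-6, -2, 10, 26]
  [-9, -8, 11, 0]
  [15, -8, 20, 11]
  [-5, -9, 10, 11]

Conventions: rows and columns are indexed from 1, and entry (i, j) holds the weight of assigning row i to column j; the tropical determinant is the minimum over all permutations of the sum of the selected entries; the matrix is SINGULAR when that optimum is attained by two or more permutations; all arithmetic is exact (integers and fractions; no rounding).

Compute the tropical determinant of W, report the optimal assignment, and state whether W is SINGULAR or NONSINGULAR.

σ = (1, 2, 3, 4): (-6) + (-8) + 20 + 11 = 17
σ = (1, 2, 4, 3): (-6) + (-8) + 11 + 10 = 7
σ = (1, 3, 2, 4): (-6) + 11 + (-8) + 11 = 8
σ = (1, 3, 4, 2): (-6) + 11 + 11 + (-9) = 7
σ = (1, 4, 2, 3): (-6) + 0 + (-8) + 10 = -4
σ = (1, 4, 3, 2): (-6) + 0 + 20 + (-9) = 5
σ = (2, 1, 3, 4): (-2) + (-9) + 20 + 11 = 20
σ = (2, 1, 4, 3): (-2) + (-9) + 11 + 10 = 10
σ = (2, 3, 1, 4): (-2) + 11 + 15 + 11 = 35
σ = (2, 3, 4, 1): (-2) + 11 + 11 + (-5) = 15
σ = (2, 4, 1, 3): (-2) + 0 + 15 + 10 = 23
σ = (2, 4, 3, 1): (-2) + 0 + 20 + (-5) = 13
σ = (3, 1, 2, 4): 10 + (-9) + (-8) + 11 = 4
σ = (3, 1, 4, 2): 10 + (-9) + 11 + (-9) = 3
σ = (3, 2, 1, 4): 10 + (-8) + 15 + 11 = 28
σ = (3, 2, 4, 1): 10 + (-8) + 11 + (-5) = 8
σ = (3, 4, 1, 2): 10 + 0 + 15 + (-9) = 16
σ = (3, 4, 2, 1): 10 + 0 + (-8) + (-5) = -3
σ = (4, 1, 2, 3): 26 + (-9) + (-8) + 10 = 19
σ = (4, 1, 3, 2): 26 + (-9) + 20 + (-9) = 28
σ = (4, 2, 1, 3): 26 + (-8) + 15 + 10 = 43
σ = (4, 2, 3, 1): 26 + (-8) + 20 + (-5) = 33
σ = (4, 3, 1, 2): 26 + 11 + 15 + (-9) = 43
σ = (4, 3, 2, 1): 26 + 11 + (-8) + (-5) = 24
Optimal value attained by: σ = (1, 4, 2, 3).
Answer: det⊕(W) = -4; verdict: NONSINGULAR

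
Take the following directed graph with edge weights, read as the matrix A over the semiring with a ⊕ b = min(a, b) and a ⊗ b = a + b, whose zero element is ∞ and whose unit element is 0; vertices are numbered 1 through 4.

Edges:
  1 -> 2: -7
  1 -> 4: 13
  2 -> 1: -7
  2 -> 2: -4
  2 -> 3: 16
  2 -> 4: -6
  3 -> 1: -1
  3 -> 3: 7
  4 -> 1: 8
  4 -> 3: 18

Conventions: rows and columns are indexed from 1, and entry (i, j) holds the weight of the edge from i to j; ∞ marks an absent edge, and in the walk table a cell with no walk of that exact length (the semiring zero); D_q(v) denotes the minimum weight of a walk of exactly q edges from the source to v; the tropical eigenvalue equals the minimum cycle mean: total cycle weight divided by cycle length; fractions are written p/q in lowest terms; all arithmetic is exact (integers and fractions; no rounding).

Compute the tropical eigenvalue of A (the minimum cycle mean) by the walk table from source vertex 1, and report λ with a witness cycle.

q=0: [0, ∞, ∞, ∞]
q=1: [∞, -7, ∞, 13]
q=2: [-14, -11, 9, -13]
q=3: [-18, -21, 5, -17]
q=4: [-28, -25, -5, -27]
Optimal cycle mean attained by: cycle 1->2->1, total (-7) + (-7), length 2.
Answer: λ = -7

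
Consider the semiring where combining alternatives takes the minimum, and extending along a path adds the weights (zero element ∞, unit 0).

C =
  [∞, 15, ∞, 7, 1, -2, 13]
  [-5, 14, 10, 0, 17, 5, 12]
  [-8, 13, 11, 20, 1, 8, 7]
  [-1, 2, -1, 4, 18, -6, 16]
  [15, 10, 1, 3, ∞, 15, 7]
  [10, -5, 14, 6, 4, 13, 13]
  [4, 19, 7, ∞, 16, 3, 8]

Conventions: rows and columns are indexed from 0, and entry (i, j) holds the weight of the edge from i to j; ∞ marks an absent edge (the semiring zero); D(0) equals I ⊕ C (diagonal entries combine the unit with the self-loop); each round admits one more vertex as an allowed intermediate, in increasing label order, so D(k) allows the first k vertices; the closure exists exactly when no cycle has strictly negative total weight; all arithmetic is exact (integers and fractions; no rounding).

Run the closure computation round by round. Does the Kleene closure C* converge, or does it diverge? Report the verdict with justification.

D(0):
  [0, 15, ∞, 7, 1, -2, 13]
  [-5, 0, 10, 0, 17, 5, 12]
  [-8, 13, 0, 20, 1, 8, 7]
  [-1, 2, -1, 0, 18, -6, 16]
  [15, 10, 1, 3, 0, 15, 7]
  [10, -5, 14, 6, 4, 0, 13]
  [4, 19, 7, ∞, 16, 3, 0]
D(1):
  [0, 15, ∞, 7, 1, -2, 13]
  [-5, 0, 10, 0, -4, -7, 8]
  [-8, 7, 0, -1, -7, -10, 5]
  [-1, 2, -1, 0, 0, -6, 12]
  [15, 10, 1, 3, 0, 13, 7]
  [10, -5, 14, 6, 4, 0, 13]
  [4, 19, 7, 11, 5, 2, 0]
Detection: at round 2, diagonal entry (5, 5) turns strictly negative.
Key observation: the cycle 5->1->0->5 has total weight (-5) + (-5) + (-2), which is strictly negative.
Answer: DIVERGES — negative cycle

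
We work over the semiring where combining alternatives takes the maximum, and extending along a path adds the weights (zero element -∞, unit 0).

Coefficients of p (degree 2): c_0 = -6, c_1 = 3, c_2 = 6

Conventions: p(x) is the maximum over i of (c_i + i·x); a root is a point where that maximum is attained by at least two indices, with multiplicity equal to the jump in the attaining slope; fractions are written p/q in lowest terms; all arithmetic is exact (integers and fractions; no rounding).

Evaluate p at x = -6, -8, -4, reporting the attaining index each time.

p(-6) = max(-6+0·(-6)=-6, 3+1·(-6)=-3, 6+2·(-6)=-6) = -3 (attained by i=1)
p(-8) = max(-6+0·(-8)=-6, 3+1·(-8)=-5, 6+2·(-8)=-10) = -5 (attained by i=1)
p(-4) = max(-6+0·(-4)=-6, 3+1·(-4)=-1, 6+2·(-4)=-2) = -1 (attained by i=1)
Answer: p(-6) = -3; p(-8) = -5; p(-4) = -1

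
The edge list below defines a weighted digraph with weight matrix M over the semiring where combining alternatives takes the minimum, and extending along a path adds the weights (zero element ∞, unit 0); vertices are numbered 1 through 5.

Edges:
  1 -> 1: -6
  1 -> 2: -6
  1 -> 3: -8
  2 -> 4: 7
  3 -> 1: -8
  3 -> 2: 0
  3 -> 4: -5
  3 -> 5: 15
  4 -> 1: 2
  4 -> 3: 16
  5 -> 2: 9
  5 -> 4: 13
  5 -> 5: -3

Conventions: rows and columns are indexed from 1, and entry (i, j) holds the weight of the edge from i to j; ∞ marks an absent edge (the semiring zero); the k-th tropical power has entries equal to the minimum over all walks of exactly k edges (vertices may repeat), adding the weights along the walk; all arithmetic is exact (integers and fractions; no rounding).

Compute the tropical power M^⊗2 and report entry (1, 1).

M^⊗2:
  [-16, -12, -14, -13, 7]
  [9, ∞, 23, ∞, ∞]
  [-14, -14, -16, 7, 12]
  [-4, -4, -6, 11, 31]
  [15, 6, 29, 10, -6]
Key observation: the optimum is the walk 1->3->1, with weight (-8) + (-8) = -16.
Optimal value attained by: walk 1->3->1.
Answer: (M^⊗2)[1][1] = -16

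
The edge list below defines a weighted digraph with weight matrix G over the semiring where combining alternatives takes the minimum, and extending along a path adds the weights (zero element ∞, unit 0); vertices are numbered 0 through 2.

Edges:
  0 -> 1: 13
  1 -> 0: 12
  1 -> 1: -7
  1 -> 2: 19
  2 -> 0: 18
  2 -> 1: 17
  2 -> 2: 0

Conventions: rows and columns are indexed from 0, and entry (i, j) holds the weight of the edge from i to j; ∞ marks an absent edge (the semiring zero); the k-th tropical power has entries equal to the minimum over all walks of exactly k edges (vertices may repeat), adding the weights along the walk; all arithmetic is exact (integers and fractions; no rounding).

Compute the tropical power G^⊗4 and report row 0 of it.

G^⊗2:
  [25, 6, 32]
  [5, -14, 12]
  [18, 10, 0]
G^⊗3:
  [18, -1, 25]
  [-2, -21, 5]
  [18, 3, 0]
G^⊗4:
  [11, -8, 18]
  [-9, -28, -2]
  [15, -4, 0]
Answer: row 0 of G^⊗4 = [11, -8, 18]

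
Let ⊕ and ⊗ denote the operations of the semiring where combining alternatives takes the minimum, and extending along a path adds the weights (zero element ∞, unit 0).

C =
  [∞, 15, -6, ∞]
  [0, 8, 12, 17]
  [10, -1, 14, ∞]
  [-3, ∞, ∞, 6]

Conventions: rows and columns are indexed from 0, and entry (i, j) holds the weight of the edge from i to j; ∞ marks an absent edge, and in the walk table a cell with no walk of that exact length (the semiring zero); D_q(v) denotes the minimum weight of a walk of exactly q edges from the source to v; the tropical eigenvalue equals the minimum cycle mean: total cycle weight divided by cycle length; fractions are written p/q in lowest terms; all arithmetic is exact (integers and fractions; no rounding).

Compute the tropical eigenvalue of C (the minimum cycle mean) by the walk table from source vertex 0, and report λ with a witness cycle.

q=0: [0, ∞, ∞, ∞]
q=1: [∞, 15, -6, ∞]
q=2: [4, -7, 8, 32]
q=3: [-7, 1, -2, 10]
q=4: [1, -3, -13, 16]
Optimal cycle mean attained by: cycle 0->2->1->0, total (-6) + (-1) + 0, length 3.
Answer: λ = -7/3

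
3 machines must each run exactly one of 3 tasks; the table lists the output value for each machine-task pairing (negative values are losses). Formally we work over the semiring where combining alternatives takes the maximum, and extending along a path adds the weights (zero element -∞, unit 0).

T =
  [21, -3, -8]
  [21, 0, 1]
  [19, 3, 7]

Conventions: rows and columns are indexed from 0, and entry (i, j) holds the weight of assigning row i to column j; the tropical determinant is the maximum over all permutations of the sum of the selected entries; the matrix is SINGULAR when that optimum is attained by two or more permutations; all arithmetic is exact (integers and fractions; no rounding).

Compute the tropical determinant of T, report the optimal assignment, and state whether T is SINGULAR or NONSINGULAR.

σ = (0, 1, 2): 21 + 0 + 7 = 28
σ = (0, 2, 1): 21 + 1 + 3 = 25
σ = (1, 0, 2): (-3) + 21 + 7 = 25
σ = (1, 2, 0): (-3) + 1 + 19 = 17
σ = (2, 0, 1): (-8) + 21 + 3 = 16
σ = (2, 1, 0): (-8) + 0 + 19 = 11
Optimal value attained by: σ = (0, 1, 2).
Answer: det⊕(T) = 28; verdict: NONSINGULAR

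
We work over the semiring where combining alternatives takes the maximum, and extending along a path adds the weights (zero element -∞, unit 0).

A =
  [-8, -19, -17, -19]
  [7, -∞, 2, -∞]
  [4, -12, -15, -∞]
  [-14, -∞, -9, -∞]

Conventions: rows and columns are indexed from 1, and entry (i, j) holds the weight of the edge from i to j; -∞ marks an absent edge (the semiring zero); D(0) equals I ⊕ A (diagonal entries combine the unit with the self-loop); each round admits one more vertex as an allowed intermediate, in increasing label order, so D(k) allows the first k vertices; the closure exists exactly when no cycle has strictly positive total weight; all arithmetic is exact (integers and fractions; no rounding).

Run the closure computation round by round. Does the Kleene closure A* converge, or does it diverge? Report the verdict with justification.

D(0):
  [0, -19, -17, -19]
  [7, 0, 2, -∞]
  [4, -12, 0, -∞]
  [-14, -∞, -9, 0]
D(1):
  [0, -19, -17, -19]
  [7, 0, 2, -12]
  [4, -12, 0, -15]
  [-14, -33, -9, 0]
D(2):
  [0, -19, -17, -19]
  [7, 0, 2, -12]
  [4, -12, 0, -15]
  [-14, -33, -9, 0]
D(3):
  [0, -19, -17, -19]
  [7, 0, 2, -12]
  [4, -12, 0, -15]
  [-5, -21, -9, 0]
D(4):
  [0, -19, -17, -19]
  [7, 0, 2, -12]
  [4, -12, 0, -15]
  [-5, -21, -9, 0]
Key observation: every diagonal entry stays at the unit through all rounds, so no improving cycle exists.
Answer: CONVERGES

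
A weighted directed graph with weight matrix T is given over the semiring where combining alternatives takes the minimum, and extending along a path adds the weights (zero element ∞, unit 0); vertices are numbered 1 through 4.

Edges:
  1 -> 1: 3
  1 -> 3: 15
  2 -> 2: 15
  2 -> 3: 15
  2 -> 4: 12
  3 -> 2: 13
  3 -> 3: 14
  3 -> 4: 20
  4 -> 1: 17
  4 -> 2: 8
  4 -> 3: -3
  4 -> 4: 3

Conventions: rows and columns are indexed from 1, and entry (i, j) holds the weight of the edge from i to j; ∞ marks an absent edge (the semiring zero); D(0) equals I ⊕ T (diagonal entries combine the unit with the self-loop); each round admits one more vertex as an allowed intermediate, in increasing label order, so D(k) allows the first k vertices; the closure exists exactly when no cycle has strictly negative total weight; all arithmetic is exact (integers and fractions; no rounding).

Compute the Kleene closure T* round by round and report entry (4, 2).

D(0):
  [0, ∞, 15, ∞]
  [∞, 0, 15, 12]
  [∞, 13, 0, 20]
  [17, 8, -3, 0]
D(1):
  [0, ∞, 15, ∞]
  [∞, 0, 15, 12]
  [∞, 13, 0, 20]
  [17, 8, -3, 0]
D(2):
  [0, ∞, 15, ∞]
  [∞, 0, 15, 12]
  [∞, 13, 0, 20]
  [17, 8, -3, 0]
D(3):
  [0, 28, 15, 35]
  [∞, 0, 15, 12]
  [∞, 13, 0, 20]
  [17, 8, -3, 0]
D(4):
  [0, 28, 15, 35]
  [29, 0, 9, 12]
  [37, 13, 0, 20]
  [17, 8, -3, 0]
Answer: T*[4][2] = 8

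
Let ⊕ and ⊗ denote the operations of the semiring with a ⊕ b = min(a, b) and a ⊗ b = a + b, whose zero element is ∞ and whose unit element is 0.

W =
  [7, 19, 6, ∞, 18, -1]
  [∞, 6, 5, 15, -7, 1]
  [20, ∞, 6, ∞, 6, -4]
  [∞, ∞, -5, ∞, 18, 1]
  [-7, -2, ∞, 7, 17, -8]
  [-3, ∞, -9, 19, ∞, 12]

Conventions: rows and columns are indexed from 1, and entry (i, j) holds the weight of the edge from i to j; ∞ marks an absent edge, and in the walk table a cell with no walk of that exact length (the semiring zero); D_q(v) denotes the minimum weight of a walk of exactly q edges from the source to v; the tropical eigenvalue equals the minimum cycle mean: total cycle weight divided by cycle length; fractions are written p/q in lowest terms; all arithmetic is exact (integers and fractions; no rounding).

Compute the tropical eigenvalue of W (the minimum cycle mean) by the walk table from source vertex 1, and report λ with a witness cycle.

q=0: [0, ∞, ∞, ∞, ∞, ∞]
q=1: [7, 19, 6, ∞, 18, -1]
q=2: [-4, 16, -10, 18, 12, 2]
q=3: [-1, 10, -7, 19, -4, -14]
q=4: [-17, -6, -23, 3, -1, -12]
q=5: [-15, -3, -21, 6, -17, -27]
q=6: [-30, -19, -36, -10, -15, -25]
Optimal cycle mean attained by: cycle 3->6->3, total (-4) + (-9), length 2.
Answer: λ = -13/2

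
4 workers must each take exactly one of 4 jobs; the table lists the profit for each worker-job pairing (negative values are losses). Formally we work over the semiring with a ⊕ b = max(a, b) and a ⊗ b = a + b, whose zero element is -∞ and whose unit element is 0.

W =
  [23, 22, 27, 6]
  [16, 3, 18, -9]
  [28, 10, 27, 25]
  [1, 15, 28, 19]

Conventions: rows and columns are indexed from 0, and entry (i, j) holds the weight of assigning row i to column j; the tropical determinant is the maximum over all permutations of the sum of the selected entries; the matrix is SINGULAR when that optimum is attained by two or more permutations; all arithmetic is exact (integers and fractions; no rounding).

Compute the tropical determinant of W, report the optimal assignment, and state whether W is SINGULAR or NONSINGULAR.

σ = (0, 1, 2, 3): 23 + 3 + 27 + 19 = 72
σ = (0, 1, 3, 2): 23 + 3 + 25 + 28 = 79
σ = (0, 2, 1, 3): 23 + 18 + 10 + 19 = 70
σ = (0, 2, 3, 1): 23 + 18 + 25 + 15 = 81
σ = (0, 3, 1, 2): 23 + (-9) + 10 + 28 = 52
σ = (0, 3, 2, 1): 23 + (-9) + 27 + 15 = 56
σ = (1, 0, 2, 3): 22 + 16 + 27 + 19 = 84
σ = (1, 0, 3, 2): 22 + 16 + 25 + 28 = 91
σ = (1, 2, 0, 3): 22 + 18 + 28 + 19 = 87
σ = (1, 2, 3, 0): 22 + 18 + 25 + 1 = 66
σ = (1, 3, 0, 2): 22 + (-9) + 28 + 28 = 69
σ = (1, 3, 2, 0): 22 + (-9) + 27 + 1 = 41
σ = (2, 0, 1, 3): 27 + 16 + 10 + 19 = 72
σ = (2, 0, 3, 1): 27 + 16 + 25 + 15 = 83
σ = (2, 1, 0, 3): 27 + 3 + 28 + 19 = 77
σ = (2, 1, 3, 0): 27 + 3 + 25 + 1 = 56
σ = (2, 3, 0, 1): 27 + (-9) + 28 + 15 = 61
σ = (2, 3, 1, 0): 27 + (-9) + 10 + 1 = 29
σ = (3, 0, 1, 2): 6 + 16 + 10 + 28 = 60
σ = (3, 0, 2, 1): 6 + 16 + 27 + 15 = 64
σ = (3, 1, 0, 2): 6 + 3 + 28 + 28 = 65
σ = (3, 1, 2, 0): 6 + 3 + 27 + 1 = 37
σ = (3, 2, 0, 1): 6 + 18 + 28 + 15 = 67
σ = (3, 2, 1, 0): 6 + 18 + 10 + 1 = 35
Optimal value attained by: σ = (1, 0, 3, 2).
Answer: det⊕(W) = 91; verdict: NONSINGULAR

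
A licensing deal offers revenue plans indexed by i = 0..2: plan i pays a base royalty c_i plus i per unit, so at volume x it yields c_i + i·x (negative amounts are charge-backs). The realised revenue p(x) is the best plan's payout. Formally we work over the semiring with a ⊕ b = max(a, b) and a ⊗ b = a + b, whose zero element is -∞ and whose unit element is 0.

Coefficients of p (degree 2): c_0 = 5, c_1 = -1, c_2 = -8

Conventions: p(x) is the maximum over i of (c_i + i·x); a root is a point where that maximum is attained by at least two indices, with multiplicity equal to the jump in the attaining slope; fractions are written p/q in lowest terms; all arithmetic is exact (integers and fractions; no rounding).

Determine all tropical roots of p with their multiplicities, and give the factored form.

hull edge (i=0, c=5) to (i=1, c=-1): slope -6, span 1
hull edge (i=1, c=-1) to (i=2, c=-8): slope -7, span 1
Factored form: p(x) = -8 ⊗ (x ⊕ 6) ⊗ (x ⊕ 7)
Answer: roots = 6 (mult 1), 7 (mult 1)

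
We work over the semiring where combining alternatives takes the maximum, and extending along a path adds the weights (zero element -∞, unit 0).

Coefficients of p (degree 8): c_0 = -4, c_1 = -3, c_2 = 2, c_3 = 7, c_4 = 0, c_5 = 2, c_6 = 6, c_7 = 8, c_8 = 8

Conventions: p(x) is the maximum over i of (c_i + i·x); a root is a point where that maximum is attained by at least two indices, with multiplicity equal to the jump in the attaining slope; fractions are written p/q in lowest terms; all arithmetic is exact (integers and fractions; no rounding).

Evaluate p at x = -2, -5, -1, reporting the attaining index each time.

p(-2) = max(-4+0·(-2)=-4, -3+1·(-2)=-5, 2+2·(-2)=-2, 7+3·(-2)=1, 0+4·(-2)=-8, 2+5·(-2)=-8, 6+6·(-2)=-6, 8+7·(-2)=-6, 8+8·(-2)=-8) = 1 (attained by i=3)
p(-5) = max(-4+0·(-5)=-4, -3+1·(-5)=-8, 2+2·(-5)=-8, 7+3·(-5)=-8, 0+4·(-5)=-20, 2+5·(-5)=-23, 6+6·(-5)=-24, 8+7·(-5)=-27, 8+8·(-5)=-32) = -4 (attained by i=0)
p(-1) = max(-4+0·(-1)=-4, -3+1·(-1)=-4, 2+2·(-1)=0, 7+3·(-1)=4, 0+4·(-1)=-4, 2+5·(-1)=-3, 6+6·(-1)=0, 8+7·(-1)=1, 8+8·(-1)=0) = 4 (attained by i=3)
Answer: p(-2) = 1; p(-5) = -4; p(-1) = 4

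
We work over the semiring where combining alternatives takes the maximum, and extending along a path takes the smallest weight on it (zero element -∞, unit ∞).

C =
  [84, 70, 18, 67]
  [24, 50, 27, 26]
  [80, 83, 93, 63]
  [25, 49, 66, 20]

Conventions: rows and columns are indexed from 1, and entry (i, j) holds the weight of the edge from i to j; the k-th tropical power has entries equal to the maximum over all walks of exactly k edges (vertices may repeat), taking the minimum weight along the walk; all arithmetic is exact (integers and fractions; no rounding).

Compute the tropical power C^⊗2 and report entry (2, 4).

C^⊗2:
  [84, 70, 66, 67]
  [27, 50, 27, 27]
  [80, 83, 93, 67]
  [66, 66, 66, 63]
Key observation: the optimum is the walk 2->3->4, with weight 27 min 63 = 27.
Optimal value attained by: walk 2->3->4.
Answer: (C^⊗2)[2][4] = 27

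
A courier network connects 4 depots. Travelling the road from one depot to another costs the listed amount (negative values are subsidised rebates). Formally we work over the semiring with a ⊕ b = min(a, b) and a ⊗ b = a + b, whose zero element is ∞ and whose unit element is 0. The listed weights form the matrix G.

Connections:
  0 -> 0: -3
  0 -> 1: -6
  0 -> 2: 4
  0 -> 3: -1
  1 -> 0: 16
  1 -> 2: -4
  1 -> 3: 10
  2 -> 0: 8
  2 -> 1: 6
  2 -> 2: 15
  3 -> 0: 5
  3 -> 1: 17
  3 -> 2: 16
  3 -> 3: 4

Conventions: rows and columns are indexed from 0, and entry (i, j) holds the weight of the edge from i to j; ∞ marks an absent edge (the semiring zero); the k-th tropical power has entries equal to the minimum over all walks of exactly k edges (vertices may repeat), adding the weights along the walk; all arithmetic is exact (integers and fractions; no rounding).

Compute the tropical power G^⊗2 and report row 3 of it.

G^⊗2:
  [-6, -9, -10, -4]
  [4, 2, 11, 14]
  [5, 2, 2, 7]
  [2, -1, 9, 4]
Answer: row 3 of G^⊗2 = [2, -1, 9, 4]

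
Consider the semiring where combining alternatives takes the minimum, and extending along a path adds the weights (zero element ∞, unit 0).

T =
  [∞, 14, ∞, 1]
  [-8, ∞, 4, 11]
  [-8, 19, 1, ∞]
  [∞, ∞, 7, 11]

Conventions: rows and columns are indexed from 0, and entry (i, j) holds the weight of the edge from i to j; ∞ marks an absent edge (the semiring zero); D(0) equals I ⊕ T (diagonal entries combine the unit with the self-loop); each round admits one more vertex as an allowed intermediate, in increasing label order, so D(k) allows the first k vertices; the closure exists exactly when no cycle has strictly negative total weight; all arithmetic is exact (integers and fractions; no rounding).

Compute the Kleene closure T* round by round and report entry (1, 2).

D(0):
  [0, 14, ∞, 1]
  [-8, 0, 4, 11]
  [-8, 19, 0, ∞]
  [∞, ∞, 7, 0]
D(1):
  [0, 14, ∞, 1]
  [-8, 0, 4, -7]
  [-8, 6, 0, -7]
  [∞, ∞, 7, 0]
D(2):
  [0, 14, 18, 1]
  [-8, 0, 4, -7]
  [-8, 6, 0, -7]
  [∞, ∞, 7, 0]
D(3):
  [0, 14, 18, 1]
  [-8, 0, 4, -7]
  [-8, 6, 0, -7]
  [-1, 13, 7, 0]
D(4):
  [0, 14, 8, 1]
  [-8, 0, 0, -7]
  [-8, 6, 0, -7]
  [-1, 13, 7, 0]
Answer: T*[1][2] = 0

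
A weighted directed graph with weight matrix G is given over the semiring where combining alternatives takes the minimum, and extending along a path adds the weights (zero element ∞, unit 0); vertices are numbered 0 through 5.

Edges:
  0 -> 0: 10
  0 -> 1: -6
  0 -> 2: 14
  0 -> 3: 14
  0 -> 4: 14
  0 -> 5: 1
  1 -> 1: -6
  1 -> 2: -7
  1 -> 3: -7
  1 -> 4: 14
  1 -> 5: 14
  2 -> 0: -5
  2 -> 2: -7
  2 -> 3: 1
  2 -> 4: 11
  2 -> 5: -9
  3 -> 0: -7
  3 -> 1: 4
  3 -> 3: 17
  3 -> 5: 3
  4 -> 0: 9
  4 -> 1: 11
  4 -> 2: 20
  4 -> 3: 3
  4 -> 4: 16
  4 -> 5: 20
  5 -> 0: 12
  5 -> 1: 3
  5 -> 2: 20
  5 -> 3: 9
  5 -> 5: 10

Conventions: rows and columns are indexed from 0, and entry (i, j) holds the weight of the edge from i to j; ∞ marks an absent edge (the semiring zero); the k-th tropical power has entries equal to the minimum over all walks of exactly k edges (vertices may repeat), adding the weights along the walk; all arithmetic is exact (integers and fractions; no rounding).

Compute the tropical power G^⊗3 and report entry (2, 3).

G^⊗2:
  [7, -12, -13, -13, 8, 5]
  [-14, -12, -14, -13, 4, -16]
  [-12, -11, -14, -6, 4, -16]
  [3, -13, -3, -3, 7, -6]
  [-4, 3, 4, 4, 23, 6]
  [2, -3, -4, -4, 17, 11]
G^⊗3:
  [-20, -18, -20, -19, -2, -22]
  [-20, -20, -21, -19, -3, -23]
  [-19, -18, -21, -18, -3, -23]
  [-10, -19, -20, -20, 1, -12]
  [-3, -10, -4, -4, 10, -5]
  [-11, -9, -11, -10, 7, -13]
Key observation: the optimum is the walk 2->0->1->3, with weight (-5) + (-6) + (-7) = -18.
Optimal value attained by: walk 2->0->1->3.
Answer: (G^⊗3)[2][3] = -18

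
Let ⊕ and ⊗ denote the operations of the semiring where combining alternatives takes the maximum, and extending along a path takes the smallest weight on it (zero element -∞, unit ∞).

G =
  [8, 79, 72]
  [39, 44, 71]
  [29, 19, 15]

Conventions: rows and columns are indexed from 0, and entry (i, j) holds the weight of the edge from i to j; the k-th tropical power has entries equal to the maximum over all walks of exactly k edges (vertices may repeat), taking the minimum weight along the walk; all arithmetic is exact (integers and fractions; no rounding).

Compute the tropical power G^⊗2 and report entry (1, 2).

G^⊗2:
  [39, 44, 71]
  [39, 44, 44]
  [19, 29, 29]
Key observation: the optimum is the walk 1->1->2, with weight 44 min 71 = 44.
Optimal value attained by: walk 1->1->2.
Answer: (G^⊗2)[1][2] = 44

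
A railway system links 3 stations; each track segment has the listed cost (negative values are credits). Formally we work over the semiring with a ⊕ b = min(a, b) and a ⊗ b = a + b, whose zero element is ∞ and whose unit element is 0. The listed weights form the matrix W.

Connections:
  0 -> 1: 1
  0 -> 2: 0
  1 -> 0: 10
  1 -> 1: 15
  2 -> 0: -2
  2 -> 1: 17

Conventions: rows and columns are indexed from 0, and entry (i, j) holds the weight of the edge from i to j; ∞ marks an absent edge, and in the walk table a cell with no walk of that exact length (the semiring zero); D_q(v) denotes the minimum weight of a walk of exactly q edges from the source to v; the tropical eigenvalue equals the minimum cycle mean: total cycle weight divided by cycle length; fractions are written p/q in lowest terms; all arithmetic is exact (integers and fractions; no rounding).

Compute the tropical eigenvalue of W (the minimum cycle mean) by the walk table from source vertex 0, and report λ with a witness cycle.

q=0: [0, ∞, ∞]
q=1: [∞, 1, 0]
q=2: [-2, 16, ∞]
q=3: [26, -1, -2]
Optimal cycle mean attained by: cycle 0->2->0, total 0 + (-2), length 2.
Answer: λ = -1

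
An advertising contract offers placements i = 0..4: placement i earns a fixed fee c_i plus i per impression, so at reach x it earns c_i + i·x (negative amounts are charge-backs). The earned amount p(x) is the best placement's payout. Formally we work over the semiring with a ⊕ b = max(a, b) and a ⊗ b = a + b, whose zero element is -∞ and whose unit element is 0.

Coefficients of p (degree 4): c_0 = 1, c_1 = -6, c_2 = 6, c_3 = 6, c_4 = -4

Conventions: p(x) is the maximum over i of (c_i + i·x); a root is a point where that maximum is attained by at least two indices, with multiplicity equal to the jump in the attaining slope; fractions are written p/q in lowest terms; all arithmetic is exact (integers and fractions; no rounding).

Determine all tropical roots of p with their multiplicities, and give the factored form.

hull edge (i=0, c=1) to (i=2, c=6): slope 5/2, span 2
hull edge (i=2, c=6) to (i=3, c=6): slope 0, span 1
hull edge (i=3, c=6) to (i=4, c=-4): slope -10, span 1
Factored form: p(x) = -4 ⊗ (x ⊕ (-5/2)) ⊗ (x ⊕ (-5/2)) ⊗ (x ⊕ 0) ⊗ (x ⊕ 10)
Answer: roots = -5/2 (mult 2), 0 (mult 1), 10 (mult 1)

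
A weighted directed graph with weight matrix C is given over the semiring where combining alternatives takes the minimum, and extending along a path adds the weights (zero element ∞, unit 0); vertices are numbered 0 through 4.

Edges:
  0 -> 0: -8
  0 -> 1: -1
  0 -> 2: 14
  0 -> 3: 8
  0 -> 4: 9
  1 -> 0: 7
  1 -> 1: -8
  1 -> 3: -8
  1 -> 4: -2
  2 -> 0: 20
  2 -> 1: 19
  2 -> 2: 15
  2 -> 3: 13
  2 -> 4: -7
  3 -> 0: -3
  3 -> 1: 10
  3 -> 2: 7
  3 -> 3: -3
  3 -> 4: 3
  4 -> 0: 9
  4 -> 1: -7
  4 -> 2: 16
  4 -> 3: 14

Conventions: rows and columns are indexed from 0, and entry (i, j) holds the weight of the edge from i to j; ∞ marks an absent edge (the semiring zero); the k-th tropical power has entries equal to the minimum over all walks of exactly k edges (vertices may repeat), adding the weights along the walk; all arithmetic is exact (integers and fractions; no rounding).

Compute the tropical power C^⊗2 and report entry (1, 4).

C^⊗2:
  [-16, -9, 6, -9, -3]
  [-11, -16, -1, -16, -10]
  [2, -14, 9, 7, 8]
  [-11, -4, 4, -6, 0]
  [0, -15, 21, -15, -9]
Key observation: the optimum is the walk 1->1->4, with weight (-8) + (-2) = -10.
Optimal value attained by: walk 1->1->4.
Answer: (C^⊗2)[1][4] = -10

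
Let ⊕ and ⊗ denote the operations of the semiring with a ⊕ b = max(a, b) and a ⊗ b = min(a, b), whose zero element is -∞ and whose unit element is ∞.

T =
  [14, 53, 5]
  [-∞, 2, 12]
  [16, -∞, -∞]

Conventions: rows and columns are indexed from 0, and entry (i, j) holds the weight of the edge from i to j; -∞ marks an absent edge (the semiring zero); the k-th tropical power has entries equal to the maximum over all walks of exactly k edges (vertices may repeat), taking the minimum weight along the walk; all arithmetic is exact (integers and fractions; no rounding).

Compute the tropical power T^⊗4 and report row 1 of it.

T^⊗2:
  [14, 14, 12]
  [12, 2, 2]
  [14, 16, 5]
T^⊗3:
  [14, 14, 12]
  [12, 12, 5]
  [14, 14, 12]
T^⊗4:
  [14, 14, 12]
  [12, 12, 12]
  [14, 14, 12]
Answer: row 1 of T^⊗4 = [12, 12, 12]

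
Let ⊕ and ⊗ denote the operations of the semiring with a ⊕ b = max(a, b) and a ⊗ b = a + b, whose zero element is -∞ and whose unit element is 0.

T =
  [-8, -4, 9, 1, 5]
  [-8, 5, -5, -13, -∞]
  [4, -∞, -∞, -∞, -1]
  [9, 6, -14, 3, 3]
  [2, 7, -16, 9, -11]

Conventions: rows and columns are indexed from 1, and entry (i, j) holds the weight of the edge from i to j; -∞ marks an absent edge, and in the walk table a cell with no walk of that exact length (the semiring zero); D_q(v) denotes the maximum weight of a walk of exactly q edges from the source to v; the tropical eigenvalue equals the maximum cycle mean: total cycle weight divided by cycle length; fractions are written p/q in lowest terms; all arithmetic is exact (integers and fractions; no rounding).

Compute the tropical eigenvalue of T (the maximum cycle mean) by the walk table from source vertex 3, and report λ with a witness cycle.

q=0: [-∞, -∞, 0, -∞, -∞]
q=1: [4, -∞, -∞, -∞, -1]
q=2: [1, 6, 13, 8, 9]
q=3: [17, 16, 10, 18, 12]
q=4: [27, 24, 26, 21, 22]
q=5: [30, 29, 36, 31, 32]
Optimal cycle mean attained by: cycle 1->5->4->1, total 5 + 9 + 9, length 3.
Answer: λ = 23/3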